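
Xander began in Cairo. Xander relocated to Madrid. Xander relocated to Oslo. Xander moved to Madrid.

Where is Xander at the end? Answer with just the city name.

Answer: Madrid

Derivation:
Tracking Xander's location:
Start: Xander is in Cairo.
After move 1: Cairo -> Madrid. Xander is in Madrid.
After move 2: Madrid -> Oslo. Xander is in Oslo.
After move 3: Oslo -> Madrid. Xander is in Madrid.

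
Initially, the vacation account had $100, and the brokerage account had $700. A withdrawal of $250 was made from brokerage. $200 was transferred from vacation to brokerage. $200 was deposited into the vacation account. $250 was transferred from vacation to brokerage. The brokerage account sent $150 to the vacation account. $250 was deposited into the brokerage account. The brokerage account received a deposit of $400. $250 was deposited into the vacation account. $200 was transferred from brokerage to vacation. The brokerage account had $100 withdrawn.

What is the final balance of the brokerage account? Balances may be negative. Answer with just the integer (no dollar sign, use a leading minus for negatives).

Tracking account balances step by step:
Start: vacation=100, brokerage=700
Event 1 (withdraw 250 from brokerage): brokerage: 700 - 250 = 450. Balances: vacation=100, brokerage=450
Event 2 (transfer 200 vacation -> brokerage): vacation: 100 - 200 = -100, brokerage: 450 + 200 = 650. Balances: vacation=-100, brokerage=650
Event 3 (deposit 200 to vacation): vacation: -100 + 200 = 100. Balances: vacation=100, brokerage=650
Event 4 (transfer 250 vacation -> brokerage): vacation: 100 - 250 = -150, brokerage: 650 + 250 = 900. Balances: vacation=-150, brokerage=900
Event 5 (transfer 150 brokerage -> vacation): brokerage: 900 - 150 = 750, vacation: -150 + 150 = 0. Balances: vacation=0, brokerage=750
Event 6 (deposit 250 to brokerage): brokerage: 750 + 250 = 1000. Balances: vacation=0, brokerage=1000
Event 7 (deposit 400 to brokerage): brokerage: 1000 + 400 = 1400. Balances: vacation=0, brokerage=1400
Event 8 (deposit 250 to vacation): vacation: 0 + 250 = 250. Balances: vacation=250, brokerage=1400
Event 9 (transfer 200 brokerage -> vacation): brokerage: 1400 - 200 = 1200, vacation: 250 + 200 = 450. Balances: vacation=450, brokerage=1200
Event 10 (withdraw 100 from brokerage): brokerage: 1200 - 100 = 1100. Balances: vacation=450, brokerage=1100

Final balance of brokerage: 1100

Answer: 1100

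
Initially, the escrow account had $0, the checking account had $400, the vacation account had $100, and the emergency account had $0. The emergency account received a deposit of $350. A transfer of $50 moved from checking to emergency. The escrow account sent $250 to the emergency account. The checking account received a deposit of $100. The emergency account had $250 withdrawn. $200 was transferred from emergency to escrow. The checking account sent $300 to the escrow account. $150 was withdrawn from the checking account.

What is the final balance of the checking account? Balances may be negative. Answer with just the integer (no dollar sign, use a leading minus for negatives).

Tracking account balances step by step:
Start: escrow=0, checking=400, vacation=100, emergency=0
Event 1 (deposit 350 to emergency): emergency: 0 + 350 = 350. Balances: escrow=0, checking=400, vacation=100, emergency=350
Event 2 (transfer 50 checking -> emergency): checking: 400 - 50 = 350, emergency: 350 + 50 = 400. Balances: escrow=0, checking=350, vacation=100, emergency=400
Event 3 (transfer 250 escrow -> emergency): escrow: 0 - 250 = -250, emergency: 400 + 250 = 650. Balances: escrow=-250, checking=350, vacation=100, emergency=650
Event 4 (deposit 100 to checking): checking: 350 + 100 = 450. Balances: escrow=-250, checking=450, vacation=100, emergency=650
Event 5 (withdraw 250 from emergency): emergency: 650 - 250 = 400. Balances: escrow=-250, checking=450, vacation=100, emergency=400
Event 6 (transfer 200 emergency -> escrow): emergency: 400 - 200 = 200, escrow: -250 + 200 = -50. Balances: escrow=-50, checking=450, vacation=100, emergency=200
Event 7 (transfer 300 checking -> escrow): checking: 450 - 300 = 150, escrow: -50 + 300 = 250. Balances: escrow=250, checking=150, vacation=100, emergency=200
Event 8 (withdraw 150 from checking): checking: 150 - 150 = 0. Balances: escrow=250, checking=0, vacation=100, emergency=200

Final balance of checking: 0

Answer: 0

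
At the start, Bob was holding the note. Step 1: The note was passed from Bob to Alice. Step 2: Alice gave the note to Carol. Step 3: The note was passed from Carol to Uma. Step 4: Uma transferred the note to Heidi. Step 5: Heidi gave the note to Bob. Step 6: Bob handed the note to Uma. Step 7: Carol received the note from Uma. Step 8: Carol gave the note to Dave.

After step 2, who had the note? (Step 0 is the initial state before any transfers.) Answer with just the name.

Answer: Carol

Derivation:
Tracking the note holder through step 2:
After step 0 (start): Bob
After step 1: Alice
After step 2: Carol

At step 2, the holder is Carol.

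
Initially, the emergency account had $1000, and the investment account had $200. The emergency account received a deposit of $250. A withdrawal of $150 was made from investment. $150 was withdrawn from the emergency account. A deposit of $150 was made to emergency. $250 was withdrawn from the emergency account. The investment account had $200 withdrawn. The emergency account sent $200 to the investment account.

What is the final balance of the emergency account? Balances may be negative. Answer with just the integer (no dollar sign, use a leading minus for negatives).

Answer: 800

Derivation:
Tracking account balances step by step:
Start: emergency=1000, investment=200
Event 1 (deposit 250 to emergency): emergency: 1000 + 250 = 1250. Balances: emergency=1250, investment=200
Event 2 (withdraw 150 from investment): investment: 200 - 150 = 50. Balances: emergency=1250, investment=50
Event 3 (withdraw 150 from emergency): emergency: 1250 - 150 = 1100. Balances: emergency=1100, investment=50
Event 4 (deposit 150 to emergency): emergency: 1100 + 150 = 1250. Balances: emergency=1250, investment=50
Event 5 (withdraw 250 from emergency): emergency: 1250 - 250 = 1000. Balances: emergency=1000, investment=50
Event 6 (withdraw 200 from investment): investment: 50 - 200 = -150. Balances: emergency=1000, investment=-150
Event 7 (transfer 200 emergency -> investment): emergency: 1000 - 200 = 800, investment: -150 + 200 = 50. Balances: emergency=800, investment=50

Final balance of emergency: 800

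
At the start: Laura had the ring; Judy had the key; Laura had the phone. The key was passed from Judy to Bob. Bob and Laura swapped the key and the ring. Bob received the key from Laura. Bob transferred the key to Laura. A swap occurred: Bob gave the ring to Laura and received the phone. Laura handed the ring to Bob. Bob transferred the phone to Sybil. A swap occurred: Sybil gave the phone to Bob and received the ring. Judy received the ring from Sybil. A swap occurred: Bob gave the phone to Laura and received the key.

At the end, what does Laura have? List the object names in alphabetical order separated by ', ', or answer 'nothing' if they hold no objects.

Tracking all object holders:
Start: ring:Laura, key:Judy, phone:Laura
Event 1 (give key: Judy -> Bob). State: ring:Laura, key:Bob, phone:Laura
Event 2 (swap key<->ring: now key:Laura, ring:Bob). State: ring:Bob, key:Laura, phone:Laura
Event 3 (give key: Laura -> Bob). State: ring:Bob, key:Bob, phone:Laura
Event 4 (give key: Bob -> Laura). State: ring:Bob, key:Laura, phone:Laura
Event 5 (swap ring<->phone: now ring:Laura, phone:Bob). State: ring:Laura, key:Laura, phone:Bob
Event 6 (give ring: Laura -> Bob). State: ring:Bob, key:Laura, phone:Bob
Event 7 (give phone: Bob -> Sybil). State: ring:Bob, key:Laura, phone:Sybil
Event 8 (swap phone<->ring: now phone:Bob, ring:Sybil). State: ring:Sybil, key:Laura, phone:Bob
Event 9 (give ring: Sybil -> Judy). State: ring:Judy, key:Laura, phone:Bob
Event 10 (swap phone<->key: now phone:Laura, key:Bob). State: ring:Judy, key:Bob, phone:Laura

Final state: ring:Judy, key:Bob, phone:Laura
Laura holds: phone.

Answer: phone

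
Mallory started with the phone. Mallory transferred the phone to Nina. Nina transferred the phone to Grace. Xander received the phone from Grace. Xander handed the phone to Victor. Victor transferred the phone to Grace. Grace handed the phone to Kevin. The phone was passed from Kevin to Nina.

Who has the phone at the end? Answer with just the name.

Answer: Nina

Derivation:
Tracking the phone through each event:
Start: Mallory has the phone.
After event 1: Nina has the phone.
After event 2: Grace has the phone.
After event 3: Xander has the phone.
After event 4: Victor has the phone.
After event 5: Grace has the phone.
After event 6: Kevin has the phone.
After event 7: Nina has the phone.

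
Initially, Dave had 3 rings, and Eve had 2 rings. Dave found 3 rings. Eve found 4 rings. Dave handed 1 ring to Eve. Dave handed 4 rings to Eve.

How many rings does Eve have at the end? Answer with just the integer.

Answer: 11

Derivation:
Tracking counts step by step:
Start: Dave=3, Eve=2
Event 1 (Dave +3): Dave: 3 -> 6. State: Dave=6, Eve=2
Event 2 (Eve +4): Eve: 2 -> 6. State: Dave=6, Eve=6
Event 3 (Dave -> Eve, 1): Dave: 6 -> 5, Eve: 6 -> 7. State: Dave=5, Eve=7
Event 4 (Dave -> Eve, 4): Dave: 5 -> 1, Eve: 7 -> 11. State: Dave=1, Eve=11

Eve's final count: 11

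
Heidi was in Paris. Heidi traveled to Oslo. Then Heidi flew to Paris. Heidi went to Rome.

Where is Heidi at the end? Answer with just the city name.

Answer: Rome

Derivation:
Tracking Heidi's location:
Start: Heidi is in Paris.
After move 1: Paris -> Oslo. Heidi is in Oslo.
After move 2: Oslo -> Paris. Heidi is in Paris.
After move 3: Paris -> Rome. Heidi is in Rome.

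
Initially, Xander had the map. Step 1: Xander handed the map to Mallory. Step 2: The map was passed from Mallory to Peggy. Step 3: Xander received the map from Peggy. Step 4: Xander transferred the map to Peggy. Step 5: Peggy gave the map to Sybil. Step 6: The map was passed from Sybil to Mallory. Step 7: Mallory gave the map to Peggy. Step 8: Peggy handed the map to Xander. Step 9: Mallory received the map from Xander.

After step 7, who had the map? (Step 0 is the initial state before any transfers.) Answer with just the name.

Tracking the map holder through step 7:
After step 0 (start): Xander
After step 1: Mallory
After step 2: Peggy
After step 3: Xander
After step 4: Peggy
After step 5: Sybil
After step 6: Mallory
After step 7: Peggy

At step 7, the holder is Peggy.

Answer: Peggy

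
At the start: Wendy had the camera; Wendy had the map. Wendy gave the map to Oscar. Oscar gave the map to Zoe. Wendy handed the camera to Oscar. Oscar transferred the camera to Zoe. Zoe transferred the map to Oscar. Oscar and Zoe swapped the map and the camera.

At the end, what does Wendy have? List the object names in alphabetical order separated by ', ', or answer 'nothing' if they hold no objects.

Tracking all object holders:
Start: camera:Wendy, map:Wendy
Event 1 (give map: Wendy -> Oscar). State: camera:Wendy, map:Oscar
Event 2 (give map: Oscar -> Zoe). State: camera:Wendy, map:Zoe
Event 3 (give camera: Wendy -> Oscar). State: camera:Oscar, map:Zoe
Event 4 (give camera: Oscar -> Zoe). State: camera:Zoe, map:Zoe
Event 5 (give map: Zoe -> Oscar). State: camera:Zoe, map:Oscar
Event 6 (swap map<->camera: now map:Zoe, camera:Oscar). State: camera:Oscar, map:Zoe

Final state: camera:Oscar, map:Zoe
Wendy holds: (nothing).

Answer: nothing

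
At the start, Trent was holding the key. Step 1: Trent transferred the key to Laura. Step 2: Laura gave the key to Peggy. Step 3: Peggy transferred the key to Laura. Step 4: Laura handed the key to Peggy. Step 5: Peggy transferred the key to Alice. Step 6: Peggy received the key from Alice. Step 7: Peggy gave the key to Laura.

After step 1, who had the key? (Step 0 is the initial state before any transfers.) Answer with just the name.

Tracking the key holder through step 1:
After step 0 (start): Trent
After step 1: Laura

At step 1, the holder is Laura.

Answer: Laura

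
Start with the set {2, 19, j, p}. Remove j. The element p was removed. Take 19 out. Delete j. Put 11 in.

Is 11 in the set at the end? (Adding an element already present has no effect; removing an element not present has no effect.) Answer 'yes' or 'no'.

Tracking the set through each operation:
Start: {19, 2, j, p}
Event 1 (remove j): removed. Set: {19, 2, p}
Event 2 (remove p): removed. Set: {19, 2}
Event 3 (remove 19): removed. Set: {2}
Event 4 (remove j): not present, no change. Set: {2}
Event 5 (add 11): added. Set: {11, 2}

Final set: {11, 2} (size 2)
11 is in the final set.

Answer: yes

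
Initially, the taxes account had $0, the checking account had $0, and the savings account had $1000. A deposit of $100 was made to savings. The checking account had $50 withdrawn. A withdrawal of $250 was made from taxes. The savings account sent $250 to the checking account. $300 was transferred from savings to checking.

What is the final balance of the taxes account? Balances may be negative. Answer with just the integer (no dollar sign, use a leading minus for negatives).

Tracking account balances step by step:
Start: taxes=0, checking=0, savings=1000
Event 1 (deposit 100 to savings): savings: 1000 + 100 = 1100. Balances: taxes=0, checking=0, savings=1100
Event 2 (withdraw 50 from checking): checking: 0 - 50 = -50. Balances: taxes=0, checking=-50, savings=1100
Event 3 (withdraw 250 from taxes): taxes: 0 - 250 = -250. Balances: taxes=-250, checking=-50, savings=1100
Event 4 (transfer 250 savings -> checking): savings: 1100 - 250 = 850, checking: -50 + 250 = 200. Balances: taxes=-250, checking=200, savings=850
Event 5 (transfer 300 savings -> checking): savings: 850 - 300 = 550, checking: 200 + 300 = 500. Balances: taxes=-250, checking=500, savings=550

Final balance of taxes: -250

Answer: -250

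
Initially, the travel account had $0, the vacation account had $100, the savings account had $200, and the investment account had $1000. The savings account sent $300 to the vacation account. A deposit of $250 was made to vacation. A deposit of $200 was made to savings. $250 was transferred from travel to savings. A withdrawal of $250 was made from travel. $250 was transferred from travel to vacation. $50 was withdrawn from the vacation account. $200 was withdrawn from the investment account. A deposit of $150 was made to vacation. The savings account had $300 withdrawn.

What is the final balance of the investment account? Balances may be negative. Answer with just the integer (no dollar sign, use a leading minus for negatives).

Answer: 800

Derivation:
Tracking account balances step by step:
Start: travel=0, vacation=100, savings=200, investment=1000
Event 1 (transfer 300 savings -> vacation): savings: 200 - 300 = -100, vacation: 100 + 300 = 400. Balances: travel=0, vacation=400, savings=-100, investment=1000
Event 2 (deposit 250 to vacation): vacation: 400 + 250 = 650. Balances: travel=0, vacation=650, savings=-100, investment=1000
Event 3 (deposit 200 to savings): savings: -100 + 200 = 100. Balances: travel=0, vacation=650, savings=100, investment=1000
Event 4 (transfer 250 travel -> savings): travel: 0 - 250 = -250, savings: 100 + 250 = 350. Balances: travel=-250, vacation=650, savings=350, investment=1000
Event 5 (withdraw 250 from travel): travel: -250 - 250 = -500. Balances: travel=-500, vacation=650, savings=350, investment=1000
Event 6 (transfer 250 travel -> vacation): travel: -500 - 250 = -750, vacation: 650 + 250 = 900. Balances: travel=-750, vacation=900, savings=350, investment=1000
Event 7 (withdraw 50 from vacation): vacation: 900 - 50 = 850. Balances: travel=-750, vacation=850, savings=350, investment=1000
Event 8 (withdraw 200 from investment): investment: 1000 - 200 = 800. Balances: travel=-750, vacation=850, savings=350, investment=800
Event 9 (deposit 150 to vacation): vacation: 850 + 150 = 1000. Balances: travel=-750, vacation=1000, savings=350, investment=800
Event 10 (withdraw 300 from savings): savings: 350 - 300 = 50. Balances: travel=-750, vacation=1000, savings=50, investment=800

Final balance of investment: 800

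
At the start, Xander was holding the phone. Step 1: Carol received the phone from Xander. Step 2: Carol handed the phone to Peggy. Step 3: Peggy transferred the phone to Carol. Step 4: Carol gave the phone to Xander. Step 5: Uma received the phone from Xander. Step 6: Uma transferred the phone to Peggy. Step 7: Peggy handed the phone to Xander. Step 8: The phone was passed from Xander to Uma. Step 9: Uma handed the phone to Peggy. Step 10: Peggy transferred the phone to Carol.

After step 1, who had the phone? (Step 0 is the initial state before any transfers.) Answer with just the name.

Answer: Carol

Derivation:
Tracking the phone holder through step 1:
After step 0 (start): Xander
After step 1: Carol

At step 1, the holder is Carol.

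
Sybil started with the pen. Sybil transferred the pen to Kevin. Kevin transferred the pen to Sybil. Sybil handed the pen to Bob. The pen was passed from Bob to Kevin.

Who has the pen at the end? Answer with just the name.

Answer: Kevin

Derivation:
Tracking the pen through each event:
Start: Sybil has the pen.
After event 1: Kevin has the pen.
After event 2: Sybil has the pen.
After event 3: Bob has the pen.
After event 4: Kevin has the pen.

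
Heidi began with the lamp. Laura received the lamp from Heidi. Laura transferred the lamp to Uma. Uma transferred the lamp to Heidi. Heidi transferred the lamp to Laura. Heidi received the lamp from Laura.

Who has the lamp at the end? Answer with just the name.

Answer: Heidi

Derivation:
Tracking the lamp through each event:
Start: Heidi has the lamp.
After event 1: Laura has the lamp.
After event 2: Uma has the lamp.
After event 3: Heidi has the lamp.
After event 4: Laura has the lamp.
After event 5: Heidi has the lamp.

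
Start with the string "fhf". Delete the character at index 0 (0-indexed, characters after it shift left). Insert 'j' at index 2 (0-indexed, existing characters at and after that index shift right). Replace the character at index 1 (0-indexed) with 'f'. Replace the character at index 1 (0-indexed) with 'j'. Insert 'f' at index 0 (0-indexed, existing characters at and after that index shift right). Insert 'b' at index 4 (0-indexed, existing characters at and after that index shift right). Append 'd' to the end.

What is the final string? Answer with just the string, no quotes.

Applying each edit step by step:
Start: "fhf"
Op 1 (delete idx 0 = 'f'): "fhf" -> "hf"
Op 2 (insert 'j' at idx 2): "hf" -> "hfj"
Op 3 (replace idx 1: 'f' -> 'f'): "hfj" -> "hfj"
Op 4 (replace idx 1: 'f' -> 'j'): "hfj" -> "hjj"
Op 5 (insert 'f' at idx 0): "hjj" -> "fhjj"
Op 6 (insert 'b' at idx 4): "fhjj" -> "fhjjb"
Op 7 (append 'd'): "fhjjb" -> "fhjjbd"

Answer: fhjjbd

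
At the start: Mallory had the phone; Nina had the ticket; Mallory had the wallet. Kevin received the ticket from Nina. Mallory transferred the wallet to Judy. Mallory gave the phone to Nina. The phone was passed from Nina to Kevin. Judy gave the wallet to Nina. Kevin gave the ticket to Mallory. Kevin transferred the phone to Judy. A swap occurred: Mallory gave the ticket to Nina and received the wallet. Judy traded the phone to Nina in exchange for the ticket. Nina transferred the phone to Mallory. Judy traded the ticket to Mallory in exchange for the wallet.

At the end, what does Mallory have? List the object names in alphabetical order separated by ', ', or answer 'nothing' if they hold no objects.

Tracking all object holders:
Start: phone:Mallory, ticket:Nina, wallet:Mallory
Event 1 (give ticket: Nina -> Kevin). State: phone:Mallory, ticket:Kevin, wallet:Mallory
Event 2 (give wallet: Mallory -> Judy). State: phone:Mallory, ticket:Kevin, wallet:Judy
Event 3 (give phone: Mallory -> Nina). State: phone:Nina, ticket:Kevin, wallet:Judy
Event 4 (give phone: Nina -> Kevin). State: phone:Kevin, ticket:Kevin, wallet:Judy
Event 5 (give wallet: Judy -> Nina). State: phone:Kevin, ticket:Kevin, wallet:Nina
Event 6 (give ticket: Kevin -> Mallory). State: phone:Kevin, ticket:Mallory, wallet:Nina
Event 7 (give phone: Kevin -> Judy). State: phone:Judy, ticket:Mallory, wallet:Nina
Event 8 (swap ticket<->wallet: now ticket:Nina, wallet:Mallory). State: phone:Judy, ticket:Nina, wallet:Mallory
Event 9 (swap phone<->ticket: now phone:Nina, ticket:Judy). State: phone:Nina, ticket:Judy, wallet:Mallory
Event 10 (give phone: Nina -> Mallory). State: phone:Mallory, ticket:Judy, wallet:Mallory
Event 11 (swap ticket<->wallet: now ticket:Mallory, wallet:Judy). State: phone:Mallory, ticket:Mallory, wallet:Judy

Final state: phone:Mallory, ticket:Mallory, wallet:Judy
Mallory holds: phone, ticket.

Answer: phone, ticket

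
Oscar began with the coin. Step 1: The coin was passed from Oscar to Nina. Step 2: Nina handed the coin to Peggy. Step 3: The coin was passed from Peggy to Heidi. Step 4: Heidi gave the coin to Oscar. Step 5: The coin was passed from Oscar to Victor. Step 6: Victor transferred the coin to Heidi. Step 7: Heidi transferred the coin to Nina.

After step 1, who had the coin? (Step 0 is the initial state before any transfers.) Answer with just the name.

Tracking the coin holder through step 1:
After step 0 (start): Oscar
After step 1: Nina

At step 1, the holder is Nina.

Answer: Nina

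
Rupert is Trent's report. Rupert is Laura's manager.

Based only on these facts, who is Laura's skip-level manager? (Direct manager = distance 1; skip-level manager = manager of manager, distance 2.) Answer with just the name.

Reconstructing the manager chain from the given facts:
  Trent -> Rupert -> Laura
(each arrow means 'manager of the next')
Positions in the chain (0 = top):
  position of Trent: 0
  position of Rupert: 1
  position of Laura: 2

Laura is at position 2; the skip-level manager is 2 steps up the chain, i.e. position 0: Trent.

Answer: Trent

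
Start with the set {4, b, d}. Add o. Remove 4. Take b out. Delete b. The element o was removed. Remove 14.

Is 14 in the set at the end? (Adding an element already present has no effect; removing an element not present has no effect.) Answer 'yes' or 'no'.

Answer: no

Derivation:
Tracking the set through each operation:
Start: {4, b, d}
Event 1 (add o): added. Set: {4, b, d, o}
Event 2 (remove 4): removed. Set: {b, d, o}
Event 3 (remove b): removed. Set: {d, o}
Event 4 (remove b): not present, no change. Set: {d, o}
Event 5 (remove o): removed. Set: {d}
Event 6 (remove 14): not present, no change. Set: {d}

Final set: {d} (size 1)
14 is NOT in the final set.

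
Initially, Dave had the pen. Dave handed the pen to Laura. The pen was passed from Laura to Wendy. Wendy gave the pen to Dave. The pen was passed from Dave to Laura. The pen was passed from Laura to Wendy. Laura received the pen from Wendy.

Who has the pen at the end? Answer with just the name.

Answer: Laura

Derivation:
Tracking the pen through each event:
Start: Dave has the pen.
After event 1: Laura has the pen.
After event 2: Wendy has the pen.
After event 3: Dave has the pen.
After event 4: Laura has the pen.
After event 5: Wendy has the pen.
After event 6: Laura has the pen.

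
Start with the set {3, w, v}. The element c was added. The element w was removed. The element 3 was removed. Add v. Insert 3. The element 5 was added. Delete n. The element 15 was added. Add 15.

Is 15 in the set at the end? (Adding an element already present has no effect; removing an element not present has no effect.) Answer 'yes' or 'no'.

Answer: yes

Derivation:
Tracking the set through each operation:
Start: {3, v, w}
Event 1 (add c): added. Set: {3, c, v, w}
Event 2 (remove w): removed. Set: {3, c, v}
Event 3 (remove 3): removed. Set: {c, v}
Event 4 (add v): already present, no change. Set: {c, v}
Event 5 (add 3): added. Set: {3, c, v}
Event 6 (add 5): added. Set: {3, 5, c, v}
Event 7 (remove n): not present, no change. Set: {3, 5, c, v}
Event 8 (add 15): added. Set: {15, 3, 5, c, v}
Event 9 (add 15): already present, no change. Set: {15, 3, 5, c, v}

Final set: {15, 3, 5, c, v} (size 5)
15 is in the final set.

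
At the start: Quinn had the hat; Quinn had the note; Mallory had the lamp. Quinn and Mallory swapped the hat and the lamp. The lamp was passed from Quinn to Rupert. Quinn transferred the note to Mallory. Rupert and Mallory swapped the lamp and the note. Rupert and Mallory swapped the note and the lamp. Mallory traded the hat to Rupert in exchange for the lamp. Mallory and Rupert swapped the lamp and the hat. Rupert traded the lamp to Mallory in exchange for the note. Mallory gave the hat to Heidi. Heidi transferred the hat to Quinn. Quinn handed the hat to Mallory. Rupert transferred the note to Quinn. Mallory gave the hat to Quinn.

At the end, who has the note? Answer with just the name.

Answer: Quinn

Derivation:
Tracking all object holders:
Start: hat:Quinn, note:Quinn, lamp:Mallory
Event 1 (swap hat<->lamp: now hat:Mallory, lamp:Quinn). State: hat:Mallory, note:Quinn, lamp:Quinn
Event 2 (give lamp: Quinn -> Rupert). State: hat:Mallory, note:Quinn, lamp:Rupert
Event 3 (give note: Quinn -> Mallory). State: hat:Mallory, note:Mallory, lamp:Rupert
Event 4 (swap lamp<->note: now lamp:Mallory, note:Rupert). State: hat:Mallory, note:Rupert, lamp:Mallory
Event 5 (swap note<->lamp: now note:Mallory, lamp:Rupert). State: hat:Mallory, note:Mallory, lamp:Rupert
Event 6 (swap hat<->lamp: now hat:Rupert, lamp:Mallory). State: hat:Rupert, note:Mallory, lamp:Mallory
Event 7 (swap lamp<->hat: now lamp:Rupert, hat:Mallory). State: hat:Mallory, note:Mallory, lamp:Rupert
Event 8 (swap lamp<->note: now lamp:Mallory, note:Rupert). State: hat:Mallory, note:Rupert, lamp:Mallory
Event 9 (give hat: Mallory -> Heidi). State: hat:Heidi, note:Rupert, lamp:Mallory
Event 10 (give hat: Heidi -> Quinn). State: hat:Quinn, note:Rupert, lamp:Mallory
Event 11 (give hat: Quinn -> Mallory). State: hat:Mallory, note:Rupert, lamp:Mallory
Event 12 (give note: Rupert -> Quinn). State: hat:Mallory, note:Quinn, lamp:Mallory
Event 13 (give hat: Mallory -> Quinn). State: hat:Quinn, note:Quinn, lamp:Mallory

Final state: hat:Quinn, note:Quinn, lamp:Mallory
The note is held by Quinn.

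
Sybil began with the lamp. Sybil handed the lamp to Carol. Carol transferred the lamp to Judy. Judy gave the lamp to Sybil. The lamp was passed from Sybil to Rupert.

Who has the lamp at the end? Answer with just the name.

Answer: Rupert

Derivation:
Tracking the lamp through each event:
Start: Sybil has the lamp.
After event 1: Carol has the lamp.
After event 2: Judy has the lamp.
After event 3: Sybil has the lamp.
After event 4: Rupert has the lamp.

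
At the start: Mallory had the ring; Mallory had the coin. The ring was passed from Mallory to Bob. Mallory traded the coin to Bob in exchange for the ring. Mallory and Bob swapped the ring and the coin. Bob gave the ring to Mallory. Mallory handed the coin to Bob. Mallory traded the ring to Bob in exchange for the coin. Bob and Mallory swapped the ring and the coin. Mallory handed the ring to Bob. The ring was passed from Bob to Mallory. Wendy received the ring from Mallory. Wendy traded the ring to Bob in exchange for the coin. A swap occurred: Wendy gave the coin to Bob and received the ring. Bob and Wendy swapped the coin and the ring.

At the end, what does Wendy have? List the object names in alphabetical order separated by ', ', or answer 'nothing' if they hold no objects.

Tracking all object holders:
Start: ring:Mallory, coin:Mallory
Event 1 (give ring: Mallory -> Bob). State: ring:Bob, coin:Mallory
Event 2 (swap coin<->ring: now coin:Bob, ring:Mallory). State: ring:Mallory, coin:Bob
Event 3 (swap ring<->coin: now ring:Bob, coin:Mallory). State: ring:Bob, coin:Mallory
Event 4 (give ring: Bob -> Mallory). State: ring:Mallory, coin:Mallory
Event 5 (give coin: Mallory -> Bob). State: ring:Mallory, coin:Bob
Event 6 (swap ring<->coin: now ring:Bob, coin:Mallory). State: ring:Bob, coin:Mallory
Event 7 (swap ring<->coin: now ring:Mallory, coin:Bob). State: ring:Mallory, coin:Bob
Event 8 (give ring: Mallory -> Bob). State: ring:Bob, coin:Bob
Event 9 (give ring: Bob -> Mallory). State: ring:Mallory, coin:Bob
Event 10 (give ring: Mallory -> Wendy). State: ring:Wendy, coin:Bob
Event 11 (swap ring<->coin: now ring:Bob, coin:Wendy). State: ring:Bob, coin:Wendy
Event 12 (swap coin<->ring: now coin:Bob, ring:Wendy). State: ring:Wendy, coin:Bob
Event 13 (swap coin<->ring: now coin:Wendy, ring:Bob). State: ring:Bob, coin:Wendy

Final state: ring:Bob, coin:Wendy
Wendy holds: coin.

Answer: coin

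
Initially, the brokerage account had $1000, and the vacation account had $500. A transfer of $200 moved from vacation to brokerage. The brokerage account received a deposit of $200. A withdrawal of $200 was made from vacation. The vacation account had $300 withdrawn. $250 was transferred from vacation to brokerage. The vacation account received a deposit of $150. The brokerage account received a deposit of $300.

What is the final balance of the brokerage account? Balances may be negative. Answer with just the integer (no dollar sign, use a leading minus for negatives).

Answer: 1950

Derivation:
Tracking account balances step by step:
Start: brokerage=1000, vacation=500
Event 1 (transfer 200 vacation -> brokerage): vacation: 500 - 200 = 300, brokerage: 1000 + 200 = 1200. Balances: brokerage=1200, vacation=300
Event 2 (deposit 200 to brokerage): brokerage: 1200 + 200 = 1400. Balances: brokerage=1400, vacation=300
Event 3 (withdraw 200 from vacation): vacation: 300 - 200 = 100. Balances: brokerage=1400, vacation=100
Event 4 (withdraw 300 from vacation): vacation: 100 - 300 = -200. Balances: brokerage=1400, vacation=-200
Event 5 (transfer 250 vacation -> brokerage): vacation: -200 - 250 = -450, brokerage: 1400 + 250 = 1650. Balances: brokerage=1650, vacation=-450
Event 6 (deposit 150 to vacation): vacation: -450 + 150 = -300. Balances: brokerage=1650, vacation=-300
Event 7 (deposit 300 to brokerage): brokerage: 1650 + 300 = 1950. Balances: brokerage=1950, vacation=-300

Final balance of brokerage: 1950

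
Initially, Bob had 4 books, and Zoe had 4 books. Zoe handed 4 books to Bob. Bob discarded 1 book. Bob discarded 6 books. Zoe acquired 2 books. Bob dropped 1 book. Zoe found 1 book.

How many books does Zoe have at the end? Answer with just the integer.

Tracking counts step by step:
Start: Bob=4, Zoe=4
Event 1 (Zoe -> Bob, 4): Zoe: 4 -> 0, Bob: 4 -> 8. State: Bob=8, Zoe=0
Event 2 (Bob -1): Bob: 8 -> 7. State: Bob=7, Zoe=0
Event 3 (Bob -6): Bob: 7 -> 1. State: Bob=1, Zoe=0
Event 4 (Zoe +2): Zoe: 0 -> 2. State: Bob=1, Zoe=2
Event 5 (Bob -1): Bob: 1 -> 0. State: Bob=0, Zoe=2
Event 6 (Zoe +1): Zoe: 2 -> 3. State: Bob=0, Zoe=3

Zoe's final count: 3

Answer: 3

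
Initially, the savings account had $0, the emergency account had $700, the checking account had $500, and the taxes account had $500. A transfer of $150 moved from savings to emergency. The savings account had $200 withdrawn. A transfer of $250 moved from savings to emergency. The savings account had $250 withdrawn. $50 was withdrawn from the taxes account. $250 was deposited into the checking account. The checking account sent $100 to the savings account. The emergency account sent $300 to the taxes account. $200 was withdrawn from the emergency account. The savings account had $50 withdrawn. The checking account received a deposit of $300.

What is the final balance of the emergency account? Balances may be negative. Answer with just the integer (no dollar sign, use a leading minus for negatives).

Answer: 600

Derivation:
Tracking account balances step by step:
Start: savings=0, emergency=700, checking=500, taxes=500
Event 1 (transfer 150 savings -> emergency): savings: 0 - 150 = -150, emergency: 700 + 150 = 850. Balances: savings=-150, emergency=850, checking=500, taxes=500
Event 2 (withdraw 200 from savings): savings: -150 - 200 = -350. Balances: savings=-350, emergency=850, checking=500, taxes=500
Event 3 (transfer 250 savings -> emergency): savings: -350 - 250 = -600, emergency: 850 + 250 = 1100. Balances: savings=-600, emergency=1100, checking=500, taxes=500
Event 4 (withdraw 250 from savings): savings: -600 - 250 = -850. Balances: savings=-850, emergency=1100, checking=500, taxes=500
Event 5 (withdraw 50 from taxes): taxes: 500 - 50 = 450. Balances: savings=-850, emergency=1100, checking=500, taxes=450
Event 6 (deposit 250 to checking): checking: 500 + 250 = 750. Balances: savings=-850, emergency=1100, checking=750, taxes=450
Event 7 (transfer 100 checking -> savings): checking: 750 - 100 = 650, savings: -850 + 100 = -750. Balances: savings=-750, emergency=1100, checking=650, taxes=450
Event 8 (transfer 300 emergency -> taxes): emergency: 1100 - 300 = 800, taxes: 450 + 300 = 750. Balances: savings=-750, emergency=800, checking=650, taxes=750
Event 9 (withdraw 200 from emergency): emergency: 800 - 200 = 600. Balances: savings=-750, emergency=600, checking=650, taxes=750
Event 10 (withdraw 50 from savings): savings: -750 - 50 = -800. Balances: savings=-800, emergency=600, checking=650, taxes=750
Event 11 (deposit 300 to checking): checking: 650 + 300 = 950. Balances: savings=-800, emergency=600, checking=950, taxes=750

Final balance of emergency: 600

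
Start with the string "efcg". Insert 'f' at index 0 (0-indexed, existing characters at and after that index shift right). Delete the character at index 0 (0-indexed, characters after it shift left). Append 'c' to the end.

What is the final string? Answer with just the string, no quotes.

Answer: efcgc

Derivation:
Applying each edit step by step:
Start: "efcg"
Op 1 (insert 'f' at idx 0): "efcg" -> "fefcg"
Op 2 (delete idx 0 = 'f'): "fefcg" -> "efcg"
Op 3 (append 'c'): "efcg" -> "efcgc"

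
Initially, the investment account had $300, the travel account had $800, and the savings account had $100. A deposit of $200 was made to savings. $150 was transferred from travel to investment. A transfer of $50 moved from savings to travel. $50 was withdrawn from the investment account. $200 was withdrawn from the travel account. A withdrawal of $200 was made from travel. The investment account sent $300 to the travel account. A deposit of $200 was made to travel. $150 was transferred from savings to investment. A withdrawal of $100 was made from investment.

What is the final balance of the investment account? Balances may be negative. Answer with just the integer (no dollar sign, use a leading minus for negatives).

Answer: 150

Derivation:
Tracking account balances step by step:
Start: investment=300, travel=800, savings=100
Event 1 (deposit 200 to savings): savings: 100 + 200 = 300. Balances: investment=300, travel=800, savings=300
Event 2 (transfer 150 travel -> investment): travel: 800 - 150 = 650, investment: 300 + 150 = 450. Balances: investment=450, travel=650, savings=300
Event 3 (transfer 50 savings -> travel): savings: 300 - 50 = 250, travel: 650 + 50 = 700. Balances: investment=450, travel=700, savings=250
Event 4 (withdraw 50 from investment): investment: 450 - 50 = 400. Balances: investment=400, travel=700, savings=250
Event 5 (withdraw 200 from travel): travel: 700 - 200 = 500. Balances: investment=400, travel=500, savings=250
Event 6 (withdraw 200 from travel): travel: 500 - 200 = 300. Balances: investment=400, travel=300, savings=250
Event 7 (transfer 300 investment -> travel): investment: 400 - 300 = 100, travel: 300 + 300 = 600. Balances: investment=100, travel=600, savings=250
Event 8 (deposit 200 to travel): travel: 600 + 200 = 800. Balances: investment=100, travel=800, savings=250
Event 9 (transfer 150 savings -> investment): savings: 250 - 150 = 100, investment: 100 + 150 = 250. Balances: investment=250, travel=800, savings=100
Event 10 (withdraw 100 from investment): investment: 250 - 100 = 150. Balances: investment=150, travel=800, savings=100

Final balance of investment: 150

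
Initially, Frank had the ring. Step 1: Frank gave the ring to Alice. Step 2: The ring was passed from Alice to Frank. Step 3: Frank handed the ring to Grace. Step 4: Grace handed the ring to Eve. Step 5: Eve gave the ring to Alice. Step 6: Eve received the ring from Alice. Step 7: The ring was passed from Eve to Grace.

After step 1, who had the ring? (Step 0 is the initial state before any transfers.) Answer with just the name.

Answer: Alice

Derivation:
Tracking the ring holder through step 1:
After step 0 (start): Frank
After step 1: Alice

At step 1, the holder is Alice.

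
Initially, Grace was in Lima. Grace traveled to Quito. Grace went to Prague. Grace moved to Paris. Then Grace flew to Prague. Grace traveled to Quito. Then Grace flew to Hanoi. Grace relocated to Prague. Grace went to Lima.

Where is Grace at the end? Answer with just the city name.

Answer: Lima

Derivation:
Tracking Grace's location:
Start: Grace is in Lima.
After move 1: Lima -> Quito. Grace is in Quito.
After move 2: Quito -> Prague. Grace is in Prague.
After move 3: Prague -> Paris. Grace is in Paris.
After move 4: Paris -> Prague. Grace is in Prague.
After move 5: Prague -> Quito. Grace is in Quito.
After move 6: Quito -> Hanoi. Grace is in Hanoi.
After move 7: Hanoi -> Prague. Grace is in Prague.
After move 8: Prague -> Lima. Grace is in Lima.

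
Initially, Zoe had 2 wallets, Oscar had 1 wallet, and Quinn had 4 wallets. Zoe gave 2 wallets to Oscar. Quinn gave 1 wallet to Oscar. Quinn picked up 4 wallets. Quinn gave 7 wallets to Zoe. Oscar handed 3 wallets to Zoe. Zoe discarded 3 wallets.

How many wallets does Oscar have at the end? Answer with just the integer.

Tracking counts step by step:
Start: Zoe=2, Oscar=1, Quinn=4
Event 1 (Zoe -> Oscar, 2): Zoe: 2 -> 0, Oscar: 1 -> 3. State: Zoe=0, Oscar=3, Quinn=4
Event 2 (Quinn -> Oscar, 1): Quinn: 4 -> 3, Oscar: 3 -> 4. State: Zoe=0, Oscar=4, Quinn=3
Event 3 (Quinn +4): Quinn: 3 -> 7. State: Zoe=0, Oscar=4, Quinn=7
Event 4 (Quinn -> Zoe, 7): Quinn: 7 -> 0, Zoe: 0 -> 7. State: Zoe=7, Oscar=4, Quinn=0
Event 5 (Oscar -> Zoe, 3): Oscar: 4 -> 1, Zoe: 7 -> 10. State: Zoe=10, Oscar=1, Quinn=0
Event 6 (Zoe -3): Zoe: 10 -> 7. State: Zoe=7, Oscar=1, Quinn=0

Oscar's final count: 1

Answer: 1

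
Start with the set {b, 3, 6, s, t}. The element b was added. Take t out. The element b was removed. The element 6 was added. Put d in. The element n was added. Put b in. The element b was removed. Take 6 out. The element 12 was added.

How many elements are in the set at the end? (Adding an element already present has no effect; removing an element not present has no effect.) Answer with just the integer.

Answer: 5

Derivation:
Tracking the set through each operation:
Start: {3, 6, b, s, t}
Event 1 (add b): already present, no change. Set: {3, 6, b, s, t}
Event 2 (remove t): removed. Set: {3, 6, b, s}
Event 3 (remove b): removed. Set: {3, 6, s}
Event 4 (add 6): already present, no change. Set: {3, 6, s}
Event 5 (add d): added. Set: {3, 6, d, s}
Event 6 (add n): added. Set: {3, 6, d, n, s}
Event 7 (add b): added. Set: {3, 6, b, d, n, s}
Event 8 (remove b): removed. Set: {3, 6, d, n, s}
Event 9 (remove 6): removed. Set: {3, d, n, s}
Event 10 (add 12): added. Set: {12, 3, d, n, s}

Final set: {12, 3, d, n, s} (size 5)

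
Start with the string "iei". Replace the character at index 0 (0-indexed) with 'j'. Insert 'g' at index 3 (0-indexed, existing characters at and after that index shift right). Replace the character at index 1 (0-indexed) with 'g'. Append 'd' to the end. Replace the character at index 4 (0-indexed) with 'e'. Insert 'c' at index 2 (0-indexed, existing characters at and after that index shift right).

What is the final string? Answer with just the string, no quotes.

Answer: jgcige

Derivation:
Applying each edit step by step:
Start: "iei"
Op 1 (replace idx 0: 'i' -> 'j'): "iei" -> "jei"
Op 2 (insert 'g' at idx 3): "jei" -> "jeig"
Op 3 (replace idx 1: 'e' -> 'g'): "jeig" -> "jgig"
Op 4 (append 'd'): "jgig" -> "jgigd"
Op 5 (replace idx 4: 'd' -> 'e'): "jgigd" -> "jgige"
Op 6 (insert 'c' at idx 2): "jgige" -> "jgcige"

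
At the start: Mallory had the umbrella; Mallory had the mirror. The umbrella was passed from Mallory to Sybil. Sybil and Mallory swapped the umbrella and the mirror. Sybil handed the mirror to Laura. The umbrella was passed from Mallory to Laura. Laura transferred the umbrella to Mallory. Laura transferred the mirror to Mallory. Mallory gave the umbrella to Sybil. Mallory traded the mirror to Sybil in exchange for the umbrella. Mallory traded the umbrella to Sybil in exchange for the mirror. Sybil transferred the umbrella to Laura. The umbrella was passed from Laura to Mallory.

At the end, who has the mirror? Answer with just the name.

Tracking all object holders:
Start: umbrella:Mallory, mirror:Mallory
Event 1 (give umbrella: Mallory -> Sybil). State: umbrella:Sybil, mirror:Mallory
Event 2 (swap umbrella<->mirror: now umbrella:Mallory, mirror:Sybil). State: umbrella:Mallory, mirror:Sybil
Event 3 (give mirror: Sybil -> Laura). State: umbrella:Mallory, mirror:Laura
Event 4 (give umbrella: Mallory -> Laura). State: umbrella:Laura, mirror:Laura
Event 5 (give umbrella: Laura -> Mallory). State: umbrella:Mallory, mirror:Laura
Event 6 (give mirror: Laura -> Mallory). State: umbrella:Mallory, mirror:Mallory
Event 7 (give umbrella: Mallory -> Sybil). State: umbrella:Sybil, mirror:Mallory
Event 8 (swap mirror<->umbrella: now mirror:Sybil, umbrella:Mallory). State: umbrella:Mallory, mirror:Sybil
Event 9 (swap umbrella<->mirror: now umbrella:Sybil, mirror:Mallory). State: umbrella:Sybil, mirror:Mallory
Event 10 (give umbrella: Sybil -> Laura). State: umbrella:Laura, mirror:Mallory
Event 11 (give umbrella: Laura -> Mallory). State: umbrella:Mallory, mirror:Mallory

Final state: umbrella:Mallory, mirror:Mallory
The mirror is held by Mallory.

Answer: Mallory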